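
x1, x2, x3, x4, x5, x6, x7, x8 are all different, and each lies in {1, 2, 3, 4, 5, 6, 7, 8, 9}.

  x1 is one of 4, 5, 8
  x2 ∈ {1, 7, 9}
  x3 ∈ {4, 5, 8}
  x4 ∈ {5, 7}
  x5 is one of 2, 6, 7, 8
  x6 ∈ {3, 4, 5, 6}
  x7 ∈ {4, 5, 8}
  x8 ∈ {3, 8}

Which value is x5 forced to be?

The 3 variables x1, x3, x7 are confined to {4, 5, 8}, which locks those values in; drop them from x4, x5, x6, x8.
That leaves x4 = 7. Remove 7 from x2, x5.
x8 has just one choice, so x8 = 3. Eliminate 3 elsewhere: x6.
x6 must be 6 (only option left). So x5 can't be 6.
So x5 = 2.

2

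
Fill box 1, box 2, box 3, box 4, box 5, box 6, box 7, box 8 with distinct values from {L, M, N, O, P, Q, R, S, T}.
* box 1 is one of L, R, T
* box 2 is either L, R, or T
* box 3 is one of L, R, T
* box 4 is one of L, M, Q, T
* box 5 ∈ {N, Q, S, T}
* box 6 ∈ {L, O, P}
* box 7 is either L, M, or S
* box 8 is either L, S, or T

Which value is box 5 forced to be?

The 3 variables box 1, box 2, box 3 are confined to {L, R, T}, which locks those values in; drop them from box 4, box 5, box 6, box 7, box 8.
box 8 must be S (only option left). So box 5, box 7 can't be S.
box 7's domain is down to {M}, so box 7 = M. Remove M from box 4.
box 4's domain is down to {Q}, so box 4 = Q. Eliminate Q elsewhere: box 5.
So box 5 = N.

N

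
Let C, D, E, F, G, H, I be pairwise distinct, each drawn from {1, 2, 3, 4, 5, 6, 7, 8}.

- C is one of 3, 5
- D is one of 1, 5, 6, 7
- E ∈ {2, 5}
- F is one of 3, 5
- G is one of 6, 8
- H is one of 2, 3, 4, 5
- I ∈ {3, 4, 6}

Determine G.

The 2 variables C and F are confined to {3, 5}, which locks those values in; drop them from D, E, H, I.
That leaves E = 2. Eliminate 2 elsewhere: H.
H has just one choice, so H = 4. Eliminate 4 elsewhere: I.
That leaves I = 6. Eliminate 6 elsewhere: D, G.
So G = 8.

8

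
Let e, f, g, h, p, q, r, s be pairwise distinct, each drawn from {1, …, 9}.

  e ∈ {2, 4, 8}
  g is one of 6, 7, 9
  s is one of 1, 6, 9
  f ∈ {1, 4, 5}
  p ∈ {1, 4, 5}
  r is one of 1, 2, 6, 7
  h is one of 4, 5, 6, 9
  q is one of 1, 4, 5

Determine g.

Among the 8 variables, 8 fits only e (and all 8 values in {1, 2, 4, 5, 6, 7, 8, 9} must be used), so e = 8.
Among the 7 still-open variables, 2 fits only r (and all 7 values in {1, 2, 4, 5, 6, 7, 9} must be used), so r = 2.
The 6 still-open variables together cover exactly {1, 4, 5, 6, 7, 9} — 6 values for 6 variables — and 7 appears only in g's list, so g = 7.

7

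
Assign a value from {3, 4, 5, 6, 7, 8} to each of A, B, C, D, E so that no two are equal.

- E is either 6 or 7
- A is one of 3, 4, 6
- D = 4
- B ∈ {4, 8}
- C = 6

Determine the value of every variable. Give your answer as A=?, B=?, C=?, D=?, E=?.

C must be 6 (only option left). So A, E can't be 6.
D's domain is down to {4}, so D = 4. Remove 4 from A, B.
E has just one choice, so E = 7.
That leaves A = 3.
B's domain is down to {8}, so B = 8.

A=3, B=8, C=6, D=4, E=7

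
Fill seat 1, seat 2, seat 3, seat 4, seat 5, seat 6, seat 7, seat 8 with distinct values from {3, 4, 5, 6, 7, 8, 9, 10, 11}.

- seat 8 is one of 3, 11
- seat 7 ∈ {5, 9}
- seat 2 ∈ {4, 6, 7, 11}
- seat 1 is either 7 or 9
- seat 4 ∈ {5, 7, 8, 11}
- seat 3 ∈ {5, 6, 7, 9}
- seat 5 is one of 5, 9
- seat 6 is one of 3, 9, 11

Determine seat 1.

Among the 8 variables, 4 fits only seat 2 (and all 8 values in {3, 4, 5, 6, 7, 8, 9, 11} must be used), so seat 2 = 4.
Among the 7 still-open variables, 6 fits only seat 3 (and all 7 values in {3, 5, 6, 7, 8, 9, 11} must be used), so seat 3 = 6.
Among the 6 still-open variables, 8 fits only seat 4 (and all 6 values in {3, 5, 7, 8, 9, 11} must be used), so seat 4 = 8.
Among the 5 still-open variables, 7 fits only seat 1 (and all 5 values in {3, 5, 7, 9, 11} must be used), so seat 1 = 7.

7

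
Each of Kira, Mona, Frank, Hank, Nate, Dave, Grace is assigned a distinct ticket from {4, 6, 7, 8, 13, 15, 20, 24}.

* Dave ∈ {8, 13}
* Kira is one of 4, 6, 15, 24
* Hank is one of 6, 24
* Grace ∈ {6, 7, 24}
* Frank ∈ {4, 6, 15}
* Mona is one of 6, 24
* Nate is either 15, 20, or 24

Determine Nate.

20

The 2 variables Mona and Hank are confined to {6, 24}, which locks those values in; drop them from Kira, Frank, Nate, Grace.
Grace's domain is down to {7}, so Grace = 7.
Kira and Frank share exactly the 2 values {4, 15}; by pigeonhole those values go to them, so strike 4, 15 from Nate.
So Nate = 20.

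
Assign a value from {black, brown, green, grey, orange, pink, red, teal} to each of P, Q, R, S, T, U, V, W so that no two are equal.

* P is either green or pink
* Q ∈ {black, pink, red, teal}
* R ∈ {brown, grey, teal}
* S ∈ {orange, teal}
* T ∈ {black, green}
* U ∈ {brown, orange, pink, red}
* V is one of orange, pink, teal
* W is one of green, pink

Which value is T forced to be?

The 8 variables together cover exactly {black, brown, green, grey, orange, pink, red, teal} — 8 values for 8 variables — and grey appears only in R's list, so R = grey.
Among the 7 still-open variables, brown fits only U (and all 7 values in {black, brown, green, orange, pink, red, teal} must be used), so U = brown.
The 6 still-open variables draw from only 6 values {black, green, orange, pink, red, teal}, so each is used; only Q can be red, hence Q = red.
Among the 5 still-open variables, black fits only T (and all 5 values in {black, green, orange, pink, teal} must be used), so T = black.

black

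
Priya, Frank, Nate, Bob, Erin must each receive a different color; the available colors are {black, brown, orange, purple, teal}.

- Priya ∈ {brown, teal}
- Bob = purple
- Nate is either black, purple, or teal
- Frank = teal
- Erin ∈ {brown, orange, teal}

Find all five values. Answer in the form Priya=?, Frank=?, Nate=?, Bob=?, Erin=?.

Priya=brown, Frank=teal, Nate=black, Bob=purple, Erin=orange

Frank has just one choice, so Frank = teal. So Priya, Nate, Erin can't be teal.
Bob has just one choice, so Bob = purple. So Nate can't be purple.
Priya must be brown (only option left). Remove brown from Erin.
Nate's domain is down to {black}, so Nate = black.
Erin has just one choice, so Erin = orange.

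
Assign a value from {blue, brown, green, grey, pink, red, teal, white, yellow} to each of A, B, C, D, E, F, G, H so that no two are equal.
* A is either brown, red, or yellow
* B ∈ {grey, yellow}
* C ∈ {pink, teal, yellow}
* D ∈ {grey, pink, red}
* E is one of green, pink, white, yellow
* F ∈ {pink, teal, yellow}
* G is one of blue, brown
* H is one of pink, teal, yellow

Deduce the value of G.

The 3 variables C, F, H are confined to {pink, teal, yellow}, which locks those values in; drop them from A, B, D, E.
That leaves B = grey. Remove grey from D.
D must be red (only option left). So A can't be red.
That leaves A = brown. Remove brown from G.
So G = blue.

blue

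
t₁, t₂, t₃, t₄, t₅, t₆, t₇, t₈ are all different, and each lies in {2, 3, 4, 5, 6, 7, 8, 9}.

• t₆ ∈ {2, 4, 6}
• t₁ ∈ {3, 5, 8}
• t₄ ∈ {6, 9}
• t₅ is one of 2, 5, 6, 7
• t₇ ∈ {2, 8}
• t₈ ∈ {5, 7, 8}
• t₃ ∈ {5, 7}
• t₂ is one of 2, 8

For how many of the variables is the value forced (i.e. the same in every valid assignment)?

Among the 8 variables, 3 fits only t₁ (and all 8 values in {2, 3, 4, 5, 6, 7, 8, 9} must be used), so t₁ = 3.
Among the 7 still-open variables, 4 fits only t₆ (and all 7 values in {2, 4, 5, 6, 7, 8, 9} must be used), so t₆ = 4.
The 6 still-open variables together cover exactly {2, 5, 6, 7, 8, 9} — 6 values for 6 variables — and 9 appears only in t₄'s list, so t₄ = 9.
The 5 still-open variables together cover exactly {2, 5, 6, 7, 8} — 5 values for 5 variables — and 6 appears only in t₅'s list, so t₅ = 6.
t₂ and t₇ share exactly the 2 values {2, 8}; by pigeonhole those values go to them, so strike 2, 8 from t₈.
Determined: t₁=3, t₄=9, t₅=6, t₆=4. The other variables each still have more than one consistent value. That makes 4.

4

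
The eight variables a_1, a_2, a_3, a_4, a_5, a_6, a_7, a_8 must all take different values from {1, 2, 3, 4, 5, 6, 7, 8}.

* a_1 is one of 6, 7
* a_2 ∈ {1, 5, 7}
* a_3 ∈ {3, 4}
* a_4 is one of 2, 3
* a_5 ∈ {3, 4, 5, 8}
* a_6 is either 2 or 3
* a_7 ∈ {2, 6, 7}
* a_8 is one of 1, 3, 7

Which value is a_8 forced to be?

The 8 variables together cover exactly {1, 2, 3, 4, 5, 6, 7, 8} — 8 values for 8 variables — and 8 appears only in a_5's list, so a_5 = 8.
The 7 still-open variables draw from only 7 values {1, 2, 3, 4, 5, 6, 7}, so each is used; only a_3 can be 4, hence a_3 = 4.
The 6 still-open variables together cover exactly {1, 2, 3, 5, 6, 7} — 6 values for 6 variables — and 5 appears only in a_2's list, so a_2 = 5.
The 5 still-open variables together cover exactly {1, 2, 3, 6, 7} — 5 values for 5 variables — and 1 appears only in a_8's list, so a_8 = 1.

1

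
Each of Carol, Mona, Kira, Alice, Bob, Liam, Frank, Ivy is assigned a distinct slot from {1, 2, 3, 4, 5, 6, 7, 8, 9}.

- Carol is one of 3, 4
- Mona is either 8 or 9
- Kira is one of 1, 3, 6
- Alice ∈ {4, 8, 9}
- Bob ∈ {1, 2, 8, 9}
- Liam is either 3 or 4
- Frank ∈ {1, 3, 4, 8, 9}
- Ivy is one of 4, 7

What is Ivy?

The 8 variables together cover exactly {1, 2, 3, 4, 6, 7, 8, 9} — 8 values for 8 variables — and 2 appears only in Bob's list, so Bob = 2.
Among the 7 still-open variables, 6 fits only Kira (and all 7 values in {1, 3, 4, 6, 7, 8, 9} must be used), so Kira = 6.
Among the 6 still-open variables, 1 fits only Frank (and all 6 values in {1, 3, 4, 7, 8, 9} must be used), so Frank = 1.
The 5 still-open variables draw from only 5 values {3, 4, 7, 8, 9}, so each is used; only Ivy can be 7, hence Ivy = 7.

7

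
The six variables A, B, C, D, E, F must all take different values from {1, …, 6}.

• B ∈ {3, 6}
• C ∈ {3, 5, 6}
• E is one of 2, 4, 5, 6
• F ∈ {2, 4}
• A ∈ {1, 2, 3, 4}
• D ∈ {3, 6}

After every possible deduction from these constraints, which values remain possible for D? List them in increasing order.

Among the 6 variables, 1 fits only A (and all 6 values in {1, 2, 3, 4, 5, 6} must be used), so A = 1.
The 2 variables B and D are confined to {3, 6}, which locks those values in; drop them from C, E.
C has just one choice, so C = 5. Eliminate 5 elsewhere: E.
No further eliminations apply; D can still be any of 3, 6.

3, 6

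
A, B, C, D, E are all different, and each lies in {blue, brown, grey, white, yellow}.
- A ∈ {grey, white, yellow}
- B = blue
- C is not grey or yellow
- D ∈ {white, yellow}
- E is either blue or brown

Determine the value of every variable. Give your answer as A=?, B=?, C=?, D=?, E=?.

A=grey, B=blue, C=white, D=yellow, E=brown

B's domain is down to {blue}, so B = blue. Strike blue from C, E.
That leaves E = brown. Eliminate brown elsewhere: C.
That leaves C = white. Eliminate white elsewhere: A, D.
That leaves D = yellow. So A can't be yellow.
That leaves A = grey.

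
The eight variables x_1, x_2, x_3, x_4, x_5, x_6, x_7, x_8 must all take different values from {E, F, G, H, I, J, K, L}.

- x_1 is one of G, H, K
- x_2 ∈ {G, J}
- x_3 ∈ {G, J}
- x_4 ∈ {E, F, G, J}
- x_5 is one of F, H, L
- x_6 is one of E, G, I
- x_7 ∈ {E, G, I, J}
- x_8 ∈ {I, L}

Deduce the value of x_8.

L

Among the 8 variables, K fits only x_1 (and all 8 values in {E, F, G, H, I, J, K, L} must be used), so x_1 = K.
The 7 still-open variables draw from only 7 values {E, F, G, H, I, J, L}, so each is used; only x_5 can be H, hence x_5 = H.
The 6 still-open variables together cover exactly {E, F, G, I, J, L} — 6 values for 6 variables — and F appears only in x_4's list, so x_4 = F.
The 5 still-open variables together cover exactly {E, G, I, J, L} — 5 values for 5 variables — and L appears only in x_8's list, so x_8 = L.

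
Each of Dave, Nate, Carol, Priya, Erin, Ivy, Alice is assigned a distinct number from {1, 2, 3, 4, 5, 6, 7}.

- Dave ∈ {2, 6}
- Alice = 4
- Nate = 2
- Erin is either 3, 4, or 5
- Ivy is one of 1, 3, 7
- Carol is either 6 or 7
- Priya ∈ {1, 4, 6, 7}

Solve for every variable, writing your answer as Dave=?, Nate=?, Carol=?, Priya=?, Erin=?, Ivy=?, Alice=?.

Nate's domain is down to {2}, so Nate = 2. Strike 2 from Dave.
Alice must be 4 (only option left). Eliminate 4 elsewhere: Priya, Erin.
Dave has just one choice, so Dave = 6. Remove 6 from Carol, Priya.
Carol has just one choice, so Carol = 7. Remove 7 from Priya, Ivy.
That leaves Priya = 1. Remove 1 from Ivy.
That leaves Ivy = 3. So Erin can't be 3.
Erin must be 5 (only option left).

Dave=6, Nate=2, Carol=7, Priya=1, Erin=5, Ivy=3, Alice=4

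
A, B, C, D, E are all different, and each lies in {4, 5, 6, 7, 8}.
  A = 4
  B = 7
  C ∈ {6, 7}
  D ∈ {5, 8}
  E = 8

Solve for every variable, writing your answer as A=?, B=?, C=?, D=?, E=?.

A=4, B=7, C=6, D=5, E=8

A must be 4 (only option left).
B has just one choice, so B = 7. Eliminate 7 elsewhere: C.
C must be 6 (only option left).
E's domain is down to {8}, so E = 8. Eliminate 8 elsewhere: D.
That leaves D = 5.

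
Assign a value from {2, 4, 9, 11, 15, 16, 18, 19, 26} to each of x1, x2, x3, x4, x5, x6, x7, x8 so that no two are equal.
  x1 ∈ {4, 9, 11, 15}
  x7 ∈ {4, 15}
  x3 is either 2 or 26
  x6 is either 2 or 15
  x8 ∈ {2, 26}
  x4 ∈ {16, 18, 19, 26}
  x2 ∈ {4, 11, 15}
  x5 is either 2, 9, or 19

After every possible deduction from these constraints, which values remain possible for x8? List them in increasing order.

x3 and x8 share exactly the 2 values {2, 26}; by pigeonhole those values go to them, so strike 2, 26 from x4, x5, x6.
x6 must be 15 (only option left). So x1, x2, x7 can't be 15.
x7's domain is down to {4}, so x7 = 4. Eliminate 4 elsewhere: x1, x2.
That leaves x2 = 11. Remove 11 from x1.
That leaves x1 = 9. Eliminate 9 elsewhere: x5.
That leaves x5 = 19. Eliminate 19 elsewhere: x4.
No further eliminations apply; x8 can still be any of 2, 26.

2, 26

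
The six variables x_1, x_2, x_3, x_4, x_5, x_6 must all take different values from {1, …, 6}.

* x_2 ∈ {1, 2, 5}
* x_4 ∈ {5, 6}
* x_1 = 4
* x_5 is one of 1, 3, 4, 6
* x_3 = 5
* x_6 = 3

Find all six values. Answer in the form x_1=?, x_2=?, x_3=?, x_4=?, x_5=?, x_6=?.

x_1's domain is down to {4}, so x_1 = 4. Eliminate 4 elsewhere: x_5.
x_3 must be 5 (only option left). Remove 5 from x_2, x_4.
x_4 has just one choice, so x_4 = 6. Eliminate 6 elsewhere: x_5.
x_6 must be 3 (only option left). Eliminate 3 elsewhere: x_5.
x_5 must be 1 (only option left). Eliminate 1 elsewhere: x_2.
That leaves x_2 = 2.

x_1=4, x_2=2, x_3=5, x_4=6, x_5=1, x_6=3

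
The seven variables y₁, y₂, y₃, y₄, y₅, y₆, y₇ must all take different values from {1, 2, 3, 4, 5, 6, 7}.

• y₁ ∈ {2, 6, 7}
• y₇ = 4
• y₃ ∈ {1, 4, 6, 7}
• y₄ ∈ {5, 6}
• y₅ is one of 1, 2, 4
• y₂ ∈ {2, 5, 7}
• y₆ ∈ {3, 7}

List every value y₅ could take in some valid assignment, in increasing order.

1, 2

y₇ must be 4 (only option left). Strike 4 from y₃, y₅.
The 6 still-open variables draw from only 6 values {1, 2, 3, 5, 6, 7}, so each is used; only y₆ can be 3, hence y₆ = 3.
No further eliminations apply; y₅ can still be any of 1, 2.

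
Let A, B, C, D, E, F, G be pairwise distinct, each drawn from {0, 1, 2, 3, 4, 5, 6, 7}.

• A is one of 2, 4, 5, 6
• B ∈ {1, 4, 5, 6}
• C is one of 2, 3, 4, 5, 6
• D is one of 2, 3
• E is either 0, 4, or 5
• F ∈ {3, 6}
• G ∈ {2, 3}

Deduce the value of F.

6

The 7 variables draw from only 7 values {0, 1, 2, 3, 4, 5, 6}, so each is used; only E can be 0, hence E = 0.
Among the 6 still-open variables, 1 fits only B (and all 6 values in {1, 2, 3, 4, 5, 6} must be used), so B = 1.
D and G share exactly the 2 values {2, 3}; by pigeonhole those values go to them, so strike 2, 3 from A, C, F.
So F = 6.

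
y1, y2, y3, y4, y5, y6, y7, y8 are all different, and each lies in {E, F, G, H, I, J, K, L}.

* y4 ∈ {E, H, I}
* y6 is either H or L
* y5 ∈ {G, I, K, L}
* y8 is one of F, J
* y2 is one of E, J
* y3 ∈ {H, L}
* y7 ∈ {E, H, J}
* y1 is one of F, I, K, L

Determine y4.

I

The 8 variables together cover exactly {E, F, G, H, I, J, K, L} — 8 values for 8 variables — and G appears only in y5's list, so y5 = G.
The 7 still-open variables draw from only 7 values {E, F, H, I, J, K, L}, so each is used; only y1 can be K, hence y1 = K.
The 6 still-open variables together cover exactly {E, F, H, I, J, L} — 6 values for 6 variables — and F appears only in y8's list, so y8 = F.
The 5 still-open variables together cover exactly {E, H, I, J, L} — 5 values for 5 variables — and I appears only in y4's list, so y4 = I.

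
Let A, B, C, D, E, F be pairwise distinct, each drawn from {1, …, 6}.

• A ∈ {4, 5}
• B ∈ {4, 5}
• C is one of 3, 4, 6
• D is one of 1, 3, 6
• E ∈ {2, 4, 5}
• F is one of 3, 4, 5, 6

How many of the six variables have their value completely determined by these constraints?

Among the 6 variables, 1 fits only D (and all 6 values in {1, 2, 3, 4, 5, 6} must be used), so D = 1.
The 5 still-open variables together cover exactly {2, 3, 4, 5, 6} — 5 values for 5 variables — and 2 appears only in E's list, so E = 2.
A and B share exactly the 2 values {4, 5}; by pigeonhole those values go to them, so strike 4, 5 from C, F.
Determined: D=1, E=2. The other variables each still have more than one consistent value. That makes 2.

2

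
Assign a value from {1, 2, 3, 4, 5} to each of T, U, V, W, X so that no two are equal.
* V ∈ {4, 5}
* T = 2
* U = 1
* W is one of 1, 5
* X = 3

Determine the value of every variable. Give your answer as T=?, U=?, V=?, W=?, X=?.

T=2, U=1, V=4, W=5, X=3

T has just one choice, so T = 2.
U has just one choice, so U = 1. Eliminate 1 elsewhere: W.
W must be 5 (only option left). So V can't be 5.
That leaves X = 3.
That leaves V = 4.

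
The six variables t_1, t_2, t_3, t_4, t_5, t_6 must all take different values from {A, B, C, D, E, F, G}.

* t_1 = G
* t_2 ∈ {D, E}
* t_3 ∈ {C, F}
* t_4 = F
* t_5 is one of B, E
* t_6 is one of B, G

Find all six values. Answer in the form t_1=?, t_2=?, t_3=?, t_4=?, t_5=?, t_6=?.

t_1=G, t_2=D, t_3=C, t_4=F, t_5=E, t_6=B

t_1's domain is down to {G}, so t_1 = G. Strike G from t_6.
That leaves t_4 = F. So t_3 can't be F.
t_6 has just one choice, so t_6 = B. Strike B from t_5.
t_3 has just one choice, so t_3 = C.
That leaves t_5 = E. Remove E from t_2.
t_2 has just one choice, so t_2 = D.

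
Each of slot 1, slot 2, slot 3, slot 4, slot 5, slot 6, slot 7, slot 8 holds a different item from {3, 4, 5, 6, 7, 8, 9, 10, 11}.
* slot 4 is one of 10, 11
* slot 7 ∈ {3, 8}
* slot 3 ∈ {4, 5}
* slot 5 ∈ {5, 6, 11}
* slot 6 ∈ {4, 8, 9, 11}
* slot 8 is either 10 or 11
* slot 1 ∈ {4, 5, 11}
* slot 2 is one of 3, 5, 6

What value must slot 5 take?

6

The 8 variables draw from only 8 values {3, 4, 5, 6, 8, 9, 10, 11}, so each is used; only slot 6 can be 9, hence slot 6 = 9.
The 7 still-open variables draw from only 7 values {3, 4, 5, 6, 8, 10, 11}, so each is used; only slot 7 can be 8, hence slot 7 = 8.
Among the 6 still-open variables, 3 fits only slot 2 (and all 6 values in {3, 4, 5, 6, 10, 11} must be used), so slot 2 = 3.
Among the 5 still-open variables, 6 fits only slot 5 (and all 5 values in {4, 5, 6, 10, 11} must be used), so slot 5 = 6.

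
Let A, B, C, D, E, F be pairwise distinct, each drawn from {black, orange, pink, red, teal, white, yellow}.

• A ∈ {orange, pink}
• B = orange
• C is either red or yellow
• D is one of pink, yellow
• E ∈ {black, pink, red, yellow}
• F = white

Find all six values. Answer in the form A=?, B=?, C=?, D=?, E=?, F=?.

B must be orange (only option left). So A can't be orange.
F must be white (only option left).
A's domain is down to {pink}, so A = pink. Strike pink from D, E.
That leaves D = yellow. Remove yellow from C, E.
C must be red (only option left). So E can't be red.
E must be black (only option left).

A=pink, B=orange, C=red, D=yellow, E=black, F=white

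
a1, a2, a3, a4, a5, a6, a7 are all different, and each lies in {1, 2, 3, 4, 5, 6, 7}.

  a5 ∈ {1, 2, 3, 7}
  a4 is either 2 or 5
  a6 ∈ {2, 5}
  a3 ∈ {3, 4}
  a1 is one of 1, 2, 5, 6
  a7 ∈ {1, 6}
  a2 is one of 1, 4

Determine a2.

4

The 7 variables draw from only 7 values {1, 2, 3, 4, 5, 6, 7}, so each is used; only a5 can be 7, hence a5 = 7.
The 6 still-open variables draw from only 6 values {1, 2, 3, 4, 5, 6}, so each is used; only a3 can be 3, hence a3 = 3.
The 5 still-open variables together cover exactly {1, 2, 4, 5, 6} — 5 values for 5 variables — and 4 appears only in a2's list, so a2 = 4.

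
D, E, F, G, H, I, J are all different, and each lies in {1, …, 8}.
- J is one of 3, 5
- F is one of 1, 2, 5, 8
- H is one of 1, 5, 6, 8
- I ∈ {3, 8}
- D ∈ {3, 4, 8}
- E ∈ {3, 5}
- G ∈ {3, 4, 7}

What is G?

7

E and J share exactly the 2 values {3, 5}; by pigeonhole those values go to them, so strike 3, 5 from D, F, G, H, I.
That leaves I = 8. Strike 8 from D, F, H.
D has just one choice, so D = 4. Remove 4 from G.
So G = 7.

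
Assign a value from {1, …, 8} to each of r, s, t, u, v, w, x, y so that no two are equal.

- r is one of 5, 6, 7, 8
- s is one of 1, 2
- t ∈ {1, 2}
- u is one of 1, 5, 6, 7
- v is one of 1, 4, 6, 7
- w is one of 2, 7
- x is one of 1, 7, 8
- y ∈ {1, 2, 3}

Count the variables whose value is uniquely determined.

The 8 variables draw from only 8 values {1, 2, 3, 4, 5, 6, 7, 8}, so each is used; only y can be 3, hence y = 3.
Among the 7 still-open variables, 4 fits only v (and all 7 values in {1, 2, 4, 5, 6, 7, 8} must be used), so v = 4.
The 2 variables s and t are confined to {1, 2}, which locks those values in; drop them from u, w, x.
That leaves w = 7. So r, u, x can't be 7.
That leaves x = 8. Remove 8 from r.
Determined: v=4, w=7, x=8, y=3. The other variables each still have more than one consistent value. That makes 4.

4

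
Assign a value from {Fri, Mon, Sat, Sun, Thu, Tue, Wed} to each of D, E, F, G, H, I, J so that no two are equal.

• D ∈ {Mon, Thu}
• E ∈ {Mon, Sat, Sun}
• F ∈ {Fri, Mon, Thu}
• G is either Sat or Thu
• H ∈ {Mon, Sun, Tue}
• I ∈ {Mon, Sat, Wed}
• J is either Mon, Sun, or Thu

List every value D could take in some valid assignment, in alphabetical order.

Mon, Thu

The 7 variables together cover exactly {Fri, Mon, Sat, Sun, Thu, Tue, Wed} — 7 values for 7 variables — and Fri appears only in F's list, so F = Fri.
The 6 still-open variables together cover exactly {Mon, Sat, Sun, Thu, Tue, Wed} — 6 values for 6 variables — and Tue appears only in H's list, so H = Tue.
The 5 still-open variables draw from only 5 values {Mon, Sat, Sun, Thu, Wed}, so each is used; only I can be Wed, hence I = Wed.
No further eliminations apply; D can still be any of Mon, Thu.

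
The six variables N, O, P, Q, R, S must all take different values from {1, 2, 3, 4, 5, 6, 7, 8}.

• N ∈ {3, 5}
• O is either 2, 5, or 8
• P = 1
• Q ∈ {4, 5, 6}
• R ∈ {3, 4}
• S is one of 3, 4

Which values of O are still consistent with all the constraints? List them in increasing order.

2, 8

P has just one choice, so P = 1.
R and S share exactly the 2 values {3, 4}; by pigeonhole those values go to them, so strike 3, 4 from N, Q.
N must be 5 (only option left). So O, Q can't be 5.
That leaves Q = 6.
No further eliminations apply; O can still be any of 2, 8.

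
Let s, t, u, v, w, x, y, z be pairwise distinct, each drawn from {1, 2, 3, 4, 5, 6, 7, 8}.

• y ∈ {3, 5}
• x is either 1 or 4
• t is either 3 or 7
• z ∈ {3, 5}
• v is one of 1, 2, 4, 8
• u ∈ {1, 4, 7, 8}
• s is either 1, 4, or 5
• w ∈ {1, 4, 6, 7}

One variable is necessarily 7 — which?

Among the 8 variables, 2 fits only v (and all 8 values in {1, 2, 3, 4, 5, 6, 7, 8} must be used), so v = 2.
The 7 still-open variables draw from only 7 values {1, 3, 4, 5, 6, 7, 8}, so each is used; only w can be 6, hence w = 6.
The 6 still-open variables draw from only 6 values {1, 3, 4, 5, 7, 8}, so each is used; only u can be 8, hence u = 8.
The 5 still-open variables draw from only 5 values {1, 3, 4, 5, 7}, so each is used; only t can be 7, hence t = 7.

t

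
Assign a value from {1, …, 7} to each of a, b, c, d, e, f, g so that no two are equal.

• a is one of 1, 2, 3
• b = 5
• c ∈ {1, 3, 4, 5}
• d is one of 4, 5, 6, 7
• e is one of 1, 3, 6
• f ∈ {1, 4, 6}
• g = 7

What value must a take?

2

b must be 5 (only option left). Eliminate 5 elsewhere: c, d.
g must be 7 (only option left). So d can't be 7.
The 5 still-open variables draw from only 5 values {1, 2, 3, 4, 6}, so each is used; only a can be 2, hence a = 2.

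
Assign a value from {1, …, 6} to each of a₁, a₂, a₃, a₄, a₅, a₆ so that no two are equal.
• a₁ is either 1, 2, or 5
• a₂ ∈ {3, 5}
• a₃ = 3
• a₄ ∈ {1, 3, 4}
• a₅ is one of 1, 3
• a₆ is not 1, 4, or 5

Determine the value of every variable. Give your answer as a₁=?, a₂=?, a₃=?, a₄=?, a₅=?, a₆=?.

a₃ has just one choice, so a₃ = 3. Remove 3 from a₂, a₄, a₅, a₆.
a₅ must be 1 (only option left). So a₁, a₄ can't be 1.
a₂ has just one choice, so a₂ = 5. Strike 5 from a₁.
a₄ must be 4 (only option left).
That leaves a₁ = 2. So a₆ can't be 2.
a₆'s domain is down to {6}, so a₆ = 6.

a₁=2, a₂=5, a₃=3, a₄=4, a₅=1, a₆=6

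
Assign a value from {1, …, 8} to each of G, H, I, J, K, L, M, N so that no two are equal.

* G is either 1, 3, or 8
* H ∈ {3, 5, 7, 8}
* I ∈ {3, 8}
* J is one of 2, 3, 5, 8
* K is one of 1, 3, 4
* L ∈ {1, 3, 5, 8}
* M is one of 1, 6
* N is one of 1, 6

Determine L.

5

The 8 variables draw from only 8 values {1, 2, 3, 4, 5, 6, 7, 8}, so each is used; only J can be 2, hence J = 2.
The 7 still-open variables together cover exactly {1, 3, 4, 5, 6, 7, 8} — 7 values for 7 variables — and 4 appears only in K's list, so K = 4.
The 6 still-open variables draw from only 6 values {1, 3, 5, 6, 7, 8}, so each is used; only H can be 7, hence H = 7.
The 5 still-open variables together cover exactly {1, 3, 5, 6, 8} — 5 values for 5 variables — and 5 appears only in L's list, so L = 5.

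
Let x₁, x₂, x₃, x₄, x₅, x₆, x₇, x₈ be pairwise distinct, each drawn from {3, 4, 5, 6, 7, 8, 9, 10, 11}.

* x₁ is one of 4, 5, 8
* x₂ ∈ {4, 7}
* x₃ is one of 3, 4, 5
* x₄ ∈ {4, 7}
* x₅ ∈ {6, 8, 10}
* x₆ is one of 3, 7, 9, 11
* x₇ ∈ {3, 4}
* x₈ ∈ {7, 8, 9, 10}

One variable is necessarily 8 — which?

x₂ and x₄ share exactly the 2 values {4, 7}; by pigeonhole those values go to them, so strike 4, 7 from x₁, x₃, x₆, x₇, x₈.
x₇ must be 3 (only option left). Remove 3 from x₃, x₆.
x₃ has just one choice, so x₃ = 5. So x₁ can't be 5.
So 8 goes to x₁.

x₁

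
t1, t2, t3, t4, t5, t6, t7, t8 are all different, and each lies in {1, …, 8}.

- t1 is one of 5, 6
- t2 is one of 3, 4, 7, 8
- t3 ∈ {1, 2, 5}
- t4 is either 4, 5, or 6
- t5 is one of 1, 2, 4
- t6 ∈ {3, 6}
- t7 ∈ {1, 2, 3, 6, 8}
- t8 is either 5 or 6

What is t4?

4

The 8 variables together cover exactly {1, 2, 3, 4, 5, 6, 7, 8} — 8 values for 8 variables — and 7 appears only in t2's list, so t2 = 7.
The 7 still-open variables draw from only 7 values {1, 2, 3, 4, 5, 6, 8}, so each is used; only t7 can be 8, hence t7 = 8.
The 6 still-open variables draw from only 6 values {1, 2, 3, 4, 5, 6}, so each is used; only t6 can be 3, hence t6 = 3.
The 2 variables t1 and t8 are confined to {5, 6}, which locks those values in; drop them from t3, t4.
So t4 = 4.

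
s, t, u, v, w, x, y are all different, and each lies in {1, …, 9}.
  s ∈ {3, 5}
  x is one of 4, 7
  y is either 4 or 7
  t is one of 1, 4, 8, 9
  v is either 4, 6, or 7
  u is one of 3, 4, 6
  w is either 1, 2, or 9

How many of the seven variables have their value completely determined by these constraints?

3

x and y share exactly the 2 values {4, 7}; by pigeonhole those values go to them, so strike 4, 7 from t, u, v.
That leaves v = 6. Strike 6 from u.
u must be 3 (only option left). Remove 3 from s.
s must be 5 (only option left).
Determined: s=5, u=3, v=6. The other variables each still have more than one consistent value. That makes 3.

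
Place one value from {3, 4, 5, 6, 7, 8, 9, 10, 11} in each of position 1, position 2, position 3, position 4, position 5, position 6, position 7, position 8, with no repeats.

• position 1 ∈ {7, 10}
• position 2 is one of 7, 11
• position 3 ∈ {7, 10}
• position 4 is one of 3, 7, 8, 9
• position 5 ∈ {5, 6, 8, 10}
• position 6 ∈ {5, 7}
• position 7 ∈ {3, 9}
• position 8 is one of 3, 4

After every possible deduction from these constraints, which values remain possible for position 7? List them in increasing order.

The 2 variables position 1 and position 3 are confined to {7, 10}, which locks those values in; drop them from position 2, position 4, position 5, position 6.
position 2 has just one choice, so position 2 = 11.
position 6 must be 5 (only option left). Strike 5 from position 5.
No further eliminations apply; position 7 can still be any of 3, 9.

3, 9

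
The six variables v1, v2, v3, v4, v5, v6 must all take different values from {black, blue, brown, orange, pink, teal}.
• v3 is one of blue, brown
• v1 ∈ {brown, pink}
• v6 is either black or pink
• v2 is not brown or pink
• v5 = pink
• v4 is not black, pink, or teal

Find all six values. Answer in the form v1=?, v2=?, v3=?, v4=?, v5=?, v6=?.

v5's domain is down to {pink}, so v5 = pink. Remove pink from v1, v6.
v6 has just one choice, so v6 = black. Eliminate black elsewhere: v2.
v1 has just one choice, so v1 = brown. So v3, v4 can't be brown.
v3 must be blue (only option left). So v2, v4 can't be blue.
v4 has just one choice, so v4 = orange. Eliminate orange elsewhere: v2.
v2 must be teal (only option left).

v1=brown, v2=teal, v3=blue, v4=orange, v5=pink, v6=black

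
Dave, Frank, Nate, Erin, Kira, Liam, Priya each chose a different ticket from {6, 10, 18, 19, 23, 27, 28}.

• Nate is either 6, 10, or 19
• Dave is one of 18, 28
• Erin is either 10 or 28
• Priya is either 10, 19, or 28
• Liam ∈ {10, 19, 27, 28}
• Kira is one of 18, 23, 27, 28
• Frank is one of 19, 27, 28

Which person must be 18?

The 7 variables draw from only 7 values {6, 10, 18, 19, 23, 27, 28}, so each is used; only Nate can be 6, hence Nate = 6.
Among the 6 still-open variables, 23 fits only Kira (and all 6 values in {10, 18, 19, 23, 27, 28} must be used), so Kira = 23.
Among the 5 still-open variables, 18 fits only Dave (and all 5 values in {10, 18, 19, 27, 28} must be used), so Dave = 18.

Dave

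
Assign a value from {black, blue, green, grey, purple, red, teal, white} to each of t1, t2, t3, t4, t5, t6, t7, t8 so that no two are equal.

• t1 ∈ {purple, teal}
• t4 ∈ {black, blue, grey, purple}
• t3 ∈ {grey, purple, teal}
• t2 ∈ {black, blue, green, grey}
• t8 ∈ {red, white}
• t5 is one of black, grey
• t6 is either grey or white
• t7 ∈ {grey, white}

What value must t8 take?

red

The 8 variables together cover exactly {black, blue, green, grey, purple, red, teal, white} — 8 values for 8 variables — and green appears only in t2's list, so t2 = green.
The 7 still-open variables draw from only 7 values {black, blue, grey, purple, red, teal, white}, so each is used; only t4 can be blue, hence t4 = blue.
Among the 6 still-open variables, black fits only t5 (and all 6 values in {black, grey, purple, red, teal, white} must be used), so t5 = black.
The 5 still-open variables draw from only 5 values {grey, purple, red, teal, white}, so each is used; only t8 can be red, hence t8 = red.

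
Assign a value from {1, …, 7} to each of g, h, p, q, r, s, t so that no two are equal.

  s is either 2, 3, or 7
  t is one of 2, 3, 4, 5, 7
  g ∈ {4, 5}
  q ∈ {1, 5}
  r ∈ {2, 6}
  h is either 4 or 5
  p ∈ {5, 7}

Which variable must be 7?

p

Among the 7 variables, 1 fits only q (and all 7 values in {1, 2, 3, 4, 5, 6, 7} must be used), so q = 1.
Among the 6 still-open variables, 6 fits only r (and all 6 values in {2, 3, 4, 5, 6, 7} must be used), so r = 6.
g and h between them cover only {4, 5} — a naked pair. Remove those values from p, t.
So 7 goes to p.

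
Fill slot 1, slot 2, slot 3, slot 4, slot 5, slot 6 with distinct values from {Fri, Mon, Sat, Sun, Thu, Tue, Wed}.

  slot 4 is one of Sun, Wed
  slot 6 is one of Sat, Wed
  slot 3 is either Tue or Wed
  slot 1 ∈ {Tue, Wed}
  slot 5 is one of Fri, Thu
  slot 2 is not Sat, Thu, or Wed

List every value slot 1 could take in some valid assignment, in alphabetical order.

Tue, Wed

slot 1 and slot 3 share exactly the 2 values {Tue, Wed}; by pigeonhole those values go to them, so strike Tue, Wed from slot 2, slot 4, slot 6.
That leaves slot 4 = Sun. So slot 2 can't be Sun.
slot 6 has just one choice, so slot 6 = Sat.
No further eliminations apply; slot 1 can still be any of Tue, Wed.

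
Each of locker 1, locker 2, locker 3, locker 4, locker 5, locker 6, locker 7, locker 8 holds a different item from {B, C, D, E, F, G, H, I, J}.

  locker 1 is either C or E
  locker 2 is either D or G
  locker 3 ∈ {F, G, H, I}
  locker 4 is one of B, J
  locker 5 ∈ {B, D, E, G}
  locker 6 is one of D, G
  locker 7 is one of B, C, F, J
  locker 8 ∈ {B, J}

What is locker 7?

F

The 2 variables locker 2 and locker 6 are confined to {D, G}, which locks those values in; drop them from locker 3, locker 5.
locker 4 and locker 8 between them cover only {B, J} — a naked pair. Remove those values from locker 5, locker 7.
locker 5's domain is down to {E}, so locker 5 = E. Strike E from locker 1.
That leaves locker 1 = C. Eliminate C elsewhere: locker 7.
So locker 7 = F.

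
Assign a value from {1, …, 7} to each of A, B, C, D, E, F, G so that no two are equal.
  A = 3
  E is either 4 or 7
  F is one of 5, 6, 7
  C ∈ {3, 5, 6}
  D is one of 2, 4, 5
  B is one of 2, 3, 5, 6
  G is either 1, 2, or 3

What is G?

1

A must be 3 (only option left). Remove 3 from B, C, G.
Among the 6 still-open variables, 1 fits only G (and all 6 values in {1, 2, 4, 5, 6, 7} must be used), so G = 1.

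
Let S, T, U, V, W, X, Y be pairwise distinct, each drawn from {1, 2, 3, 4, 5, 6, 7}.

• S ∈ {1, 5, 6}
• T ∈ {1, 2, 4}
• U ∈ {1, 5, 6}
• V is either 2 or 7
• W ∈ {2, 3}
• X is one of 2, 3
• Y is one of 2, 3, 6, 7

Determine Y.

The 7 variables draw from only 7 values {1, 2, 3, 4, 5, 6, 7}, so each is used; only T can be 4, hence T = 4.
W and X share exactly the 2 values {2, 3}; by pigeonhole those values go to them, so strike 2, 3 from V, Y.
V must be 7 (only option left). Strike 7 from Y.
So Y = 6.

6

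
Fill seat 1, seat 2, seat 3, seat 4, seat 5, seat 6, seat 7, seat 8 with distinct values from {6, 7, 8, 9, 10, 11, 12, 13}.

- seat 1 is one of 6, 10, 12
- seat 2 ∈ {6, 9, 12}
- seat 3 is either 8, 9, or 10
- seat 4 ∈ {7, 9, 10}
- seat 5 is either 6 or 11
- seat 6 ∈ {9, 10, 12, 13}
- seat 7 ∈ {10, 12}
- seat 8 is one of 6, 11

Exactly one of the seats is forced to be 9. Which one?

The 8 variables together cover exactly {6, 7, 8, 9, 10, 11, 12, 13} — 8 values for 8 variables — and 7 appears only in seat 4's list, so seat 4 = 7.
Among the 7 still-open variables, 8 fits only seat 3 (and all 7 values in {6, 8, 9, 10, 11, 12, 13} must be used), so seat 3 = 8.
The 6 still-open variables together cover exactly {6, 9, 10, 11, 12, 13} — 6 values for 6 variables — and 13 appears only in seat 6's list, so seat 6 = 13.
The 5 still-open variables together cover exactly {6, 9, 10, 11, 12} — 5 values for 5 variables — and 9 appears only in seat 2's list, so seat 2 = 9.

seat 2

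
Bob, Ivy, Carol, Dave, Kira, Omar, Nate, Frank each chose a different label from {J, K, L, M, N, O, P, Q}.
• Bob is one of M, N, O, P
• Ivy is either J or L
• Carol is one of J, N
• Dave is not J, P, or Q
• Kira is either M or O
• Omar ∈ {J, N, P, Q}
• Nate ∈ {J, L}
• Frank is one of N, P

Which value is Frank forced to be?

Among the 8 variables, K fits only Dave (and all 8 values in {J, K, L, M, N, O, P, Q} must be used), so Dave = K.
The 7 still-open variables together cover exactly {J, L, M, N, O, P, Q} — 7 values for 7 variables — and Q appears only in Omar's list, so Omar = Q.
The 2 variables Ivy and Nate are confined to {J, L}, which locks those values in; drop them from Carol.
Carol must be N (only option left). Eliminate N elsewhere: Bob, Frank.
So Frank = P.

P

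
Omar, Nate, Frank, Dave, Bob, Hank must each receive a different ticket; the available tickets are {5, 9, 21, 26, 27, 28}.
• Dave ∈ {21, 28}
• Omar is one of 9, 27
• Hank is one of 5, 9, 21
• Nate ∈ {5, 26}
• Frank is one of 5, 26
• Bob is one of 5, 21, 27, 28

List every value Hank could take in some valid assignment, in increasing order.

The 2 variables Nate and Frank are confined to {5, 26}, which locks those values in; drop them from Bob, Hank.
No further eliminations apply; Hank can still be any of 9, 21.

9, 21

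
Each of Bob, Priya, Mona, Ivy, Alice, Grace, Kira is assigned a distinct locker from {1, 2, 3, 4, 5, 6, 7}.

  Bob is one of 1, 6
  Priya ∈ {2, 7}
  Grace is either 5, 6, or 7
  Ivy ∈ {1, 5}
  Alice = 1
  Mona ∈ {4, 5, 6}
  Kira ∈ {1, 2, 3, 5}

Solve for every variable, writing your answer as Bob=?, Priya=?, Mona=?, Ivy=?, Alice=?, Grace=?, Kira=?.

Bob=6, Priya=2, Mona=4, Ivy=5, Alice=1, Grace=7, Kira=3

Alice has just one choice, so Alice = 1. Eliminate 1 elsewhere: Bob, Ivy, Kira.
Bob must be 6 (only option left). Strike 6 from Mona, Grace.
That leaves Ivy = 5. Strike 5 from Mona, Grace, Kira.
That leaves Grace = 7. Eliminate 7 elsewhere: Priya.
Priya's domain is down to {2}, so Priya = 2. Eliminate 2 elsewhere: Kira.
Mona has just one choice, so Mona = 4.
Kira must be 3 (only option left).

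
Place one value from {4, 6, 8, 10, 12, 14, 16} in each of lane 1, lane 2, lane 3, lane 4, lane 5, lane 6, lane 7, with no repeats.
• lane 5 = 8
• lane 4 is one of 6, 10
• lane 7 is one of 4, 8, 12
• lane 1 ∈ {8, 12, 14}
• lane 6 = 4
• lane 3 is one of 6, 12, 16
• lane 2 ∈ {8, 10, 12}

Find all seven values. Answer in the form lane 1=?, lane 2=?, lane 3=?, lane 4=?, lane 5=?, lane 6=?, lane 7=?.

lane 1=14, lane 2=10, lane 3=16, lane 4=6, lane 5=8, lane 6=4, lane 7=12

lane 5's domain is down to {8}, so lane 5 = 8. Remove 8 from lane 1, lane 2, lane 7.
lane 6's domain is down to {4}, so lane 6 = 4. Eliminate 4 elsewhere: lane 7.
That leaves lane 7 = 12. Eliminate 12 elsewhere: lane 1, lane 2, lane 3.
lane 1's domain is down to {14}, so lane 1 = 14.
lane 2's domain is down to {10}, so lane 2 = 10. Eliminate 10 elsewhere: lane 4.
lane 4 has just one choice, so lane 4 = 6. Strike 6 from lane 3.
That leaves lane 3 = 16.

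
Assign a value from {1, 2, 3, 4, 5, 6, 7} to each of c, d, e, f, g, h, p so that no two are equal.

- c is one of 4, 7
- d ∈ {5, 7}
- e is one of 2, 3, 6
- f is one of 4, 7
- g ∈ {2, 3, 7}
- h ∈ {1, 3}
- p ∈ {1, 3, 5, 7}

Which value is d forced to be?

The 7 variables together cover exactly {1, 2, 3, 4, 5, 6, 7} — 7 values for 7 variables — and 6 appears only in e's list, so e = 6.
Among the 6 still-open variables, 2 fits only g (and all 6 values in {1, 2, 3, 4, 5, 7} must be used), so g = 2.
c and f between them cover only {4, 7} — a naked pair. Remove those values from d, p.
So d = 5.

5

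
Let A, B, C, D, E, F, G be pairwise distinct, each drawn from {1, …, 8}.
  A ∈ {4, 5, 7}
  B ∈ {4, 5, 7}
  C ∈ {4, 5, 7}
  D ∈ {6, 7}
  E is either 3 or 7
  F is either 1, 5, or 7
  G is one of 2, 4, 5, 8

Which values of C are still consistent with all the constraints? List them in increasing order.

A, B, C between them cover only {4, 5, 7} — a naked triple. Remove those values from D, E, F, G.
D's domain is down to {6}, so D = 6.
That leaves E = 3.
F has just one choice, so F = 1.
No further eliminations apply; C can still be any of 4, 5, 7.

4, 5, 7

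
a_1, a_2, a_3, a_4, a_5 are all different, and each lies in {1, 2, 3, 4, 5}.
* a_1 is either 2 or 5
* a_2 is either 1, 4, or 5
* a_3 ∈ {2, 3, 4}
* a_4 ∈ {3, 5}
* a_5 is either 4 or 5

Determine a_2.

1

The 5 variables together cover exactly {1, 2, 3, 4, 5} — 5 values for 5 variables — and 1 appears only in a_2's list, so a_2 = 1.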